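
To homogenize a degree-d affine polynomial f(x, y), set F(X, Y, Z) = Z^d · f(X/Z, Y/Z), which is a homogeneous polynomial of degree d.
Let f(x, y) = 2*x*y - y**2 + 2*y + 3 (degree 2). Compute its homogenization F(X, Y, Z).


F(X, Y, Z) = 2*X*Y - Y**2 + 2*Y*Z + 3*Z**2

deg(f) = 2.
Substitute x = X/Z, y = Y/Z into f, then multiply by Z^2.
  monomial 2·x^1·y^1 ↦ 2·X^1·Y^1·Z^0.
  monomial -1·x^0·y^2 ↦ -1·X^0·Y^2·Z^0.
  monomial 2·x^0·y^1 ↦ 2·X^0·Y^1·Z^1.
  monomial 3·x^0·y^0 ↦ 3·X^0·Y^0·Z^2.
Collecting: F(X, Y, Z) = 2*X*Y - Y**2 + 2*Y*Z + 3*Z**2.


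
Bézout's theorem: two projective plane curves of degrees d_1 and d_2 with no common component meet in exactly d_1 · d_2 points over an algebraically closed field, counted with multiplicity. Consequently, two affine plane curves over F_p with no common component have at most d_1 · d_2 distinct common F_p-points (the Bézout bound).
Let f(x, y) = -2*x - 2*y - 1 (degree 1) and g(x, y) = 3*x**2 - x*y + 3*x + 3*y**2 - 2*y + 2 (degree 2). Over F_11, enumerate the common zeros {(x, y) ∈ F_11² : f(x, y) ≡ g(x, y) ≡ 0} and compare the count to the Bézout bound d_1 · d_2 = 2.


Common zeros: {(1, 4), (8, 8)}; count = 2; Bézout bound = 2.

deg(f) = 1, deg(g) = 2, so Bézout bound = 2.
Scan x ∈ F_11. For each x, list the y ∈ F_11 with f(x, y) ≡ 0 and those with g(x, y) ≡ 0 (mod 11); the common zeros in that column are the intersection.
  x = 0: f ≡ 0 at y ∈ {5}; g ≡ 0 at y ∈ ∅; common: ∅.
  x = 1: f ≡ 0 at y ∈ {4}; g ≡ 0 at y ∈ {4, 8}; common: {4}.
  x = 2: f ≡ 0 at y ∈ {3}; g ≡ 0 at y ∈ ∅; common: ∅.
  x = 3: f ≡ 0 at y ∈ {2}; g ≡ 0 at y ∈ {4, 5}; common: ∅.
  x = 4: f ≡ 0 at y ∈ {1}; g ≡ 0 at y ∈ ∅; common: ∅.
  x = 5: f ≡ 0 at y ∈ {0}; g ≡ 0 at y ∈ {1, 5}; common: ∅.
  x = 6: f ≡ 0 at y ∈ {10}; g ≡ 0 at y ∈ ∅; common: ∅.
  x = 7: f ≡ 0 at y ∈ {9}; g ≡ 0 at y ∈ ∅; common: ∅.
  x = 8: f ≡ 0 at y ∈ {8}; g ≡ 0 at y ∈ {8, 10}; common: {8}.
  x = 9: f ≡ 0 at y ∈ {7}; g ≡ 0 at y ∈ {1, 10}; common: ∅.
  x = 10: f ≡ 0 at y ∈ {6}; g ≡ 0 at y ∈ ∅; common: ∅.
Collecting: common zeros = {(1, 4), (8, 8)}, so the count is 2.
Comparison with the Bézout bound: 2 ≤ 2 = deg(f)·deg(g), as expected for curves with no common component (the bound is attained).


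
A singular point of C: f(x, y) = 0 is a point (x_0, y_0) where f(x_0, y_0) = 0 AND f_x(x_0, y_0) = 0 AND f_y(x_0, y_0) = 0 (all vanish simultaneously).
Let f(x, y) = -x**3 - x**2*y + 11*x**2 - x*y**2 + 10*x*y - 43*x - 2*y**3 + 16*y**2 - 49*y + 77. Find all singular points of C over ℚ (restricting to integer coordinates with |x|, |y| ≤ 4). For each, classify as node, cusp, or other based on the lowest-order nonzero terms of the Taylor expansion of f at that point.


Singular points: {(3, 2)}; classification: cusp.

Compute partial derivatives:
  f_x = -3*x**2 - 2*x*y + 22*x - y**2 + 10*y - 43.
  f_y = -x**2 - 2*x*y + 10*x - 6*y**2 + 32*y - 49.
Scan x_0 ∈ {−4, ..., 4}. For each x_0, f_y(x_0, y) is a polynomial in y; find its integer roots y ∈ {−4, ..., 4}, then test f_x and f at those candidates.
  x = -4: f_y(-4, y) = -6*y**2 + 40*y - 105; no integer root y with |y| ≤ 4.
  x = -3: f_y(-3, y) = -6*y**2 + 38*y - 88; no integer root y with |y| ≤ 4.
  x = -2: f_y(-2, y) = -6*y**2 + 36*y - 73; no integer root y with |y| ≤ 4.
  x = -1: f_y(-1, y) = -6*y**2 + 34*y - 60; no integer root y with |y| ≤ 4.
  x = 0: f_y(0, y) = -6*y**2 + 32*y - 49; no integer root y with |y| ≤ 4.
  x = 1: f_y(1, y) = -6*y**2 + 30*y - 40; no integer root y with |y| ≤ 4.
  x = 2: f_y(2, y) = -6*y**2 + 28*y - 33; no integer root y with |y| ≤ 4.
  x = 3: f_y(3, y) = -6*y**2 + 26*y - 28; vanishes at y ∈ {2}. (3, 2): f_x = 0, f = 0 — SINGULAR.
  x = 4: f_y(4, y) = -6*y**2 + 24*y - 25; no integer root y with |y| ≤ 4.
Only singular point on the grid: (3, 2).
Classify: substitute x = 3 + u, y = 2 + v and expand: f = -u**3 - u**2*v - u*v**2 - 2*v**3 + v**2.
No constant or linear terms (consistent with a singular point). Quadratic part: v**2. Cubic part: -u**3 - u**2*v - u*v**2 - 2*v**3.
The quadratic part v**2 is a perfect square, so there is a single (double) tangent line v = 0, i.e. y = 2. Restricting the cubic part to that line (v = 0) leaves -u**3 ≠ 0, so f is not divisible by v and the branch is v² ≈ u**3 to lowest order — this is a cusp.
Classification: cusp.


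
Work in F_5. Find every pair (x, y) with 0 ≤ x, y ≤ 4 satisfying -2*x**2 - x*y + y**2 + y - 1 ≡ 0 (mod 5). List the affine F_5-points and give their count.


Affine F_5-points: {(0, 2), (3, 1), (4, 1), (4, 2)}; count = 4.

For each of the 25 pairs (x, y) ∈ F_5², evaluate f(x, y) mod 5. Record the zeros.
  x = 0: [0↦4, 1↦1, 2↦0, 3↦1, 4↦4]  zeros at y ∈ {2}
  x = 1: [0↦2, 1↦3, 2↦1, 3↦1, 4↦3]  zeros at y ∈ ∅
  x = 2: [0↦1, 1↦1, 2↦3, 3↦2, 4↦3]  zeros at y ∈ ∅
  x = 3: [0↦1, 1↦0, 2↦1, 3↦4, 4↦4]  zeros at y ∈ {1}
  x = 4: [0↦2, 1↦0, 2↦0, 3↦2, 4↦1]  zeros at y ∈ {1, 2}
Collecting zeros: affine points = {(0, 2), (3, 1), (4, 1), (4, 2)}.
Total count |C(F_5)_aff| = 4.


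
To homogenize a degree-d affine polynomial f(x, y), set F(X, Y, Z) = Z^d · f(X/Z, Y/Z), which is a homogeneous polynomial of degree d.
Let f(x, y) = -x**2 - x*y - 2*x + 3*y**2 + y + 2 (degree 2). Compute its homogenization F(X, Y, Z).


F(X, Y, Z) = -X**2 - X*Y - 2*X*Z + 3*Y**2 + Y*Z + 2*Z**2

deg(f) = 2.
Substitute x = X/Z, y = Y/Z into f, then multiply by Z^2.
  monomial -1·x^2·y^0 ↦ -1·X^2·Y^0·Z^0.
  monomial -1·x^1·y^1 ↦ -1·X^1·Y^1·Z^0.
  monomial -2·x^1·y^0 ↦ -2·X^1·Y^0·Z^1.
  monomial 3·x^0·y^2 ↦ 3·X^0·Y^2·Z^0.
  monomial 1·x^0·y^1 ↦ 1·X^0·Y^1·Z^1.
  monomial 2·x^0·y^0 ↦ 2·X^0·Y^0·Z^2.
Collecting: F(X, Y, Z) = -X**2 - X*Y - 2*X*Z + 3*Y**2 + Y*Z + 2*Z**2.


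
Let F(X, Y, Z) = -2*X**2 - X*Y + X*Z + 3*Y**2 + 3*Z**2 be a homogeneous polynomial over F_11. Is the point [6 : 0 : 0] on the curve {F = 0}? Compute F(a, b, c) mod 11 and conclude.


F(6,0,0) ≡ 5 (mod 11); P is NOT on the curve.

Evaluate F(6, 0, 0) term-by-term (mod 11).
  -2*X**2 ↦ -2·36·1·1 = -72
  -X*Y ↦ -1·6·0·1 = 0
  X*Z ↦ 1·6·1·0 = 0
  3*Y**2 ↦ 3·1·0·1 = 0
  3*Z**2 ↦ 3·1·1·0 = 0
Sum: F(6, 0, 0) = (-72) + (0) + (0) + (0) + (0) = -72.
Reducing mod 11: -72 ≡ 5 (mod 11).
Since F(a, b, c) ≡ 5 ≠ 0 (mod 11), P does NOT lie on the curve.


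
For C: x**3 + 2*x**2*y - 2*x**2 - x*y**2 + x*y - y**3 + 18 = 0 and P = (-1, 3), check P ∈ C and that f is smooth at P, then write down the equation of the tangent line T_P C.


Tangent line at P: -11*x - 20*y + 49 = 0.

Step 1: f(-1, 3) = 0, so P lies on C.
Step 2: partial derivatives
  f_x(x, y) = 3*x**2 + 4*x*y - 4*x - y**2 + y, f_y(x, y) = 2*x**2 - 2*x*y + x - 3*y**2.
  f_x(P) = -11, f_y(P) = -20 (gradient nonzero, so P is smooth).
Step 3: tangent line at P: -11·(x − -1) + -20·(y − 3) = 0.
Expanding: -11*x - 20*y + 49 = 0.


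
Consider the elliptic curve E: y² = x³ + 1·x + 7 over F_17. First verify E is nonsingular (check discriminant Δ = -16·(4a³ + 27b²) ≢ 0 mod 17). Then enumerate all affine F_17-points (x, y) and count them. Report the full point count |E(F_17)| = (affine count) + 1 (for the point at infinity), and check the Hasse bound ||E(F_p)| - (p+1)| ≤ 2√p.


Affine points = {(1, 3), (1, 14), (2, 0), (5, 1), (5, 16), (6, 5), (6, 12), (7, 0), (8, 0), (12, 8), (12, 9)}; affine count = 11; |E(F_17)| = 12.

Discriminant check: Δ ∝ 4a³ + 27b² = 4·1³ + 27·7² = 4·1 + 27·49 ≡ 1 (mod 17). Nonzero ⇒ E is nonsingular.
For each x ∈ F_17, compute rhs = x³ + 1·x + 7 mod 17, then count y ∈ F_17 with y² ≡ rhs.
  x = 0: rhs = 7, matching y values: none (0 points).
  x = 1: rhs = 9, matching y values: 3, 14 (2 points).
  x = 2: rhs = 0, matching y values: 0 (1 points).
  x = 3: rhs = 3, matching y values: none (0 points).
  x = 4: rhs = 7, matching y values: none (0 points).
  x = 5: rhs = 1, matching y values: 1, 16 (2 points).
  x = 6: rhs = 8, matching y values: 5, 12 (2 points).
  x = 7: rhs = 0, matching y values: 0 (1 points).
  x = 8: rhs = 0, matching y values: 0 (1 points).
  x = 9: rhs = 14, matching y values: none (0 points).
  x = 10: rhs = 14, matching y values: none (0 points).
  x = 11: rhs = 6, matching y values: none (0 points).
  x = 12: rhs = 13, matching y values: 8, 9 (2 points).
  x = 13: rhs = 7, matching y values: none (0 points).
  x = 14: rhs = 11, matching y values: none (0 points).
  x = 15: rhs = 14, matching y values: none (0 points).
  x = 16: rhs = 5, matching y values: none (0 points).
Total affine count: 11.
Full point count |E(F_17)| = 11 + 1 = 12.
Hasse bound: |12 − (17+1)| = |-6| = 6 ≤ 2√17 ≈ 8.2462 ✓.


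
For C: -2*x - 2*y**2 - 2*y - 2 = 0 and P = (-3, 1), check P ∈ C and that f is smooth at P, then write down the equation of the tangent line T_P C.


Tangent line at P: -2*x - 6*y = 0.

Step 1: f(-3, 1) = 0, so P lies on C.
Step 2: partial derivatives
  f_x(x, y) = -2, f_y(x, y) = -4*y - 2.
  f_x(P) = -2, f_y(P) = -6 (gradient nonzero, so P is smooth).
Step 3: tangent line at P: -2·(x − -3) + -6·(y − 1) = 0.
Expanding: -2*x - 6*y = 0.


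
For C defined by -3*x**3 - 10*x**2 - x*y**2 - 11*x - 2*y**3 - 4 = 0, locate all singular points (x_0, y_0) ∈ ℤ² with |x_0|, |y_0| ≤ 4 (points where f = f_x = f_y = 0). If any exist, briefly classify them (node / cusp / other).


Singular points: {(-1, 0)}; classification: node.

Compute partial derivatives:
  f_x = -9*x**2 - 20*x - y**2 - 11.
  f_y = -2*x*y - 6*y**2.
Scan x_0 ∈ {−4, ..., 4}. For each x_0, f_y(x_0, y) is a polynomial in y; find its integer roots y ∈ {−4, ..., 4}, then test f_x and f at those candidates.
  x = -4: f_y(-4, y) = -6*y**2 + 8*y; vanishes at y ∈ {0}. (-4, 0): f_x = -75 ≠ 0.
  x = -3: f_y(-3, y) = -6*y**2 + 6*y; vanishes at y ∈ {0, 1}. (-3, 0): f_x = -32 ≠ 0; (-3, 1): f_x = -33 ≠ 0.
  x = -2: f_y(-2, y) = -6*y**2 + 4*y; vanishes at y ∈ {0}. (-2, 0): f_x = -7 ≠ 0.
  x = -1: f_y(-1, y) = -6*y**2 + 2*y; vanishes at y ∈ {0}. (-1, 0): f_x = 0, f = 0 — SINGULAR.
  x = 0: f_y(0, y) = -6*y**2; vanishes at y ∈ {0}. (0, 0): f_x = -11 ≠ 0.
  x = 1: f_y(1, y) = -6*y**2 - 2*y; vanishes at y ∈ {0}. (1, 0): f_x = -40 ≠ 0.
  x = 2: f_y(2, y) = -6*y**2 - 4*y; vanishes at y ∈ {0}. (2, 0): f_x = -87 ≠ 0.
  x = 3: f_y(3, y) = -6*y**2 - 6*y; vanishes at y ∈ {-1, 0}. (3, -1): f_x = -153 ≠ 0; (3, 0): f_x = -152 ≠ 0.
  x = 4: f_y(4, y) = -6*y**2 - 8*y; vanishes at y ∈ {0}. (4, 0): f_x = -235 ≠ 0.
Only singular point on the grid: (-1, 0).
Classify: substitute x = -1 + u, y = 0 + v and expand: f = -3*u**3 - u**2 - u*v**2 - 2*v**3 + v**2.
No constant or linear terms (consistent with a singular point). Quadratic part: -u**2 + v**2. Cubic part: -3*u**3 - u*v**2 - 2*v**3.
The quadratic part v**2 - u**2 = (v − u)(v + u) splits into two distinct linear factors, so there are two distinct tangent lines y − 0 = ±(x − -1) — this is a node (ordinary double point).
Classification: node.


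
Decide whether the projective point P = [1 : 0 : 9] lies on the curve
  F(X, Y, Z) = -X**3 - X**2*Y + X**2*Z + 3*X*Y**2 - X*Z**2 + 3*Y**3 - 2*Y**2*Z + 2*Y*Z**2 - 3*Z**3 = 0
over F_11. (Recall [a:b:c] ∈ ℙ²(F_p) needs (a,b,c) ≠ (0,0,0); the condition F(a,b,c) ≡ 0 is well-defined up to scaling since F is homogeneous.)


F(1,0,9) ≡ 6 (mod 11); P is NOT on the curve.

Evaluate F(1, 0, 9) term-by-term (mod 11).
  -X**3 ↦ -1·1·1·1 = -1
  -X**2*Y ↦ -1·1·0·1 = 0
  X**2*Z ↦ 1·1·1·9 = 9
  3*X*Y**2 ↦ 3·1·0·1 = 0
  -X*Z**2 ↦ -1·1·1·81 = -81
  3*Y**3 ↦ 3·1·0·1 = 0
  -2*Y**2*Z ↦ -2·1·0·9 = 0
  2*Y*Z**2 ↦ 2·1·0·81 = 0
  -3*Z**3 ↦ -3·1·1·729 = -2187
Sum: F(1, 0, 9) = (-1) + (0) + (9) + (0) + (-81) + (0) + (0) + (0) + (-2187) = -2260.
Reducing mod 11: -2260 ≡ 6 (mod 11).
Since F(a, b, c) ≡ 6 ≠ 0 (mod 11), P does NOT lie on the curve.


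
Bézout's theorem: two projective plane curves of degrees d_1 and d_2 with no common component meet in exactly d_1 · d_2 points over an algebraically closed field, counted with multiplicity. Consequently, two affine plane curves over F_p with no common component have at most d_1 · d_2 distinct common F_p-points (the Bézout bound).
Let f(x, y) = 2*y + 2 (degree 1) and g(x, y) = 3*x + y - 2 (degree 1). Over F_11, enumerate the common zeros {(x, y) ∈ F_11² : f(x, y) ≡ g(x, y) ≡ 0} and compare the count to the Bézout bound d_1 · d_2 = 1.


Common zeros: {(1, 10)}; count = 1; Bézout bound = 1.

deg(f) = 1, deg(g) = 1, so Bézout bound = 1.
Scan x ∈ F_11. For each x, list the y ∈ F_11 with f(x, y) ≡ 0 and those with g(x, y) ≡ 0 (mod 11); the common zeros in that column are the intersection.
  x = 0: f ≡ 0 at y ∈ {10}; g ≡ 0 at y ∈ {2}; common: ∅.
  x = 1: f ≡ 0 at y ∈ {10}; g ≡ 0 at y ∈ {10}; common: {10}.
  x = 2: f ≡ 0 at y ∈ {10}; g ≡ 0 at y ∈ {7}; common: ∅.
  x = 3: f ≡ 0 at y ∈ {10}; g ≡ 0 at y ∈ {4}; common: ∅.
  x = 4: f ≡ 0 at y ∈ {10}; g ≡ 0 at y ∈ {1}; common: ∅.
  x = 5: f ≡ 0 at y ∈ {10}; g ≡ 0 at y ∈ {9}; common: ∅.
  x = 6: f ≡ 0 at y ∈ {10}; g ≡ 0 at y ∈ {6}; common: ∅.
  x = 7: f ≡ 0 at y ∈ {10}; g ≡ 0 at y ∈ {3}; common: ∅.
  x = 8: f ≡ 0 at y ∈ {10}; g ≡ 0 at y ∈ {0}; common: ∅.
  x = 9: f ≡ 0 at y ∈ {10}; g ≡ 0 at y ∈ {8}; common: ∅.
  x = 10: f ≡ 0 at y ∈ {10}; g ≡ 0 at y ∈ {5}; common: ∅.
Collecting: common zeros = {(1, 10)}, so the count is 1.
Comparison with the Bézout bound: 1 ≤ 1 = deg(f)·deg(g), as expected for curves with no common component (the bound is attained).


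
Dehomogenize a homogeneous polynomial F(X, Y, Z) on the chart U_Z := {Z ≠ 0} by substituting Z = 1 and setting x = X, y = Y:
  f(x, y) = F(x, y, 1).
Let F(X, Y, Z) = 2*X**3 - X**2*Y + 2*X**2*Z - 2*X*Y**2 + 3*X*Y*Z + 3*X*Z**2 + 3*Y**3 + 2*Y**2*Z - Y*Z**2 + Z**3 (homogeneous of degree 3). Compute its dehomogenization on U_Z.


f(x, y) = 2*x**3 - x**2*y + 2*x**2 - 2*x*y**2 + 3*x*y + 3*x + 3*y**3 + 2*y**2 - y + 1

On U_Z we set Z = 1. Each monomial c·X^i·Y^j·Z^k in F becomes c·x^i·y^j·1^k = c·x^i·y^j.
Substituting Z = 1: F(X, Y, 1) = 2*x**3 - x**2*y + 2*x**2 - 2*x*y**2 + 3*x*y + 3*x + 3*y**3 + 2*y**2 - y + 1.
Note: deg(f) ≤ deg(F) = 3; strict inequality happens when F is divisible by Z (lost terms).


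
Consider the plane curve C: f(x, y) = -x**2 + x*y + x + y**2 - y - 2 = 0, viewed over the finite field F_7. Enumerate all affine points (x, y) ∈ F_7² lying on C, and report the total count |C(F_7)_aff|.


Affine F_7-points: {(0, 2), (0, 6), (1, 3), (1, 4), (3, 2), (3, 3), (4, 0), (4, 4)}; count = 8.

For each of the 49 pairs (x, y) ∈ F_7², evaluate f(x, y) mod 7. Record the zeros.
  x = 0: [0↦5, 1↦5, 2↦0, 3↦4, 4↦3, 5↦4, 6↦0]  zeros at y ∈ {2, 6}
  x = 1: [0↦5, 1↦6, 2↦2, 3↦0, 4↦0, 5↦2, 6↦6]  zeros at y ∈ {3, 4}
  x = 2: [0↦3, 1↦5, 2↦2, 3↦1, 4↦2, 5↦5, 6↦3]  zeros at y ∈ ∅
  x = 3: [0↦6, 1↦2, 2↦0, 3↦0, 4↦2, 5↦6, 6↦5]  zeros at y ∈ {2, 3}
  x = 4: [0↦0, 1↦4, 2↦3, 3↦4, 4↦0, 5↦5, 6↦5]  zeros at y ∈ {0, 4}
  x = 5: [0↦6, 1↦4, 2↦4, 3↦6, 4↦3, 5↦2, 6↦3]  zeros at y ∈ ∅
  x = 6: [0↦3, 1↦2, 2↦3, 3↦6, 4↦4, 5↦4, 6↦6]  zeros at y ∈ ∅
Collecting zeros: affine points = {(0, 2), (0, 6), (1, 3), (1, 4), (3, 2), (3, 3), (4, 0), (4, 4)}.
Total count |C(F_7)_aff| = 8.


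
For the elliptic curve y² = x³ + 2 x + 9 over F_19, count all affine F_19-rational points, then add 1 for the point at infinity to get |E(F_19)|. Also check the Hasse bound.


Affine points = {(0, 3), (0, 16), (3, 2), (3, 17), (4, 9), (4, 10), (5, 7), (5, 12), (6, 3), (6, 16), (7, 9), (7, 10), (8, 9), (8, 10), (13, 3), (13, 16), (14, 8), (14, 11), (17, 4), (17, 15), (18, 5), (18, 14)}; affine count = 22; |E(F_19)| = 23.

Discriminant check: Δ ∝ 4a³ + 27b² = 4·2³ + 27·9² = 4·8 + 27·81 ≡ 15 (mod 19). Nonzero ⇒ E is nonsingular.
For each x ∈ F_19, compute rhs = x³ + 2·x + 9 mod 19, then count y ∈ F_19 with y² ≡ rhs.
  x = 0: rhs = 9, matching y values: 3, 16 (2 points).
  x = 1: rhs = 12, matching y values: none (0 points).
  x = 2: rhs = 2, matching y values: none (0 points).
  x = 3: rhs = 4, matching y values: 2, 17 (2 points).
  x = 4: rhs = 5, matching y values: 9, 10 (2 points).
  x = 5: rhs = 11, matching y values: 7, 12 (2 points).
  x = 6: rhs = 9, matching y values: 3, 16 (2 points).
  x = 7: rhs = 5, matching y values: 9, 10 (2 points).
  x = 8: rhs = 5, matching y values: 9, 10 (2 points).
  x = 9: rhs = 15, matching y values: none (0 points).
  x = 10: rhs = 3, matching y values: none (0 points).
  x = 11: rhs = 13, matching y values: none (0 points).
  x = 12: rhs = 13, matching y values: none (0 points).
  x = 13: rhs = 9, matching y values: 3, 16 (2 points).
  x = 14: rhs = 7, matching y values: 8, 11 (2 points).
  x = 15: rhs = 13, matching y values: none (0 points).
  x = 16: rhs = 14, matching y values: none (0 points).
  x = 17: rhs = 16, matching y values: 4, 15 (2 points).
  x = 18: rhs = 6, matching y values: 5, 14 (2 points).
Total affine count: 22.
Full point count |E(F_19)| = 22 + 1 = 23.
Hasse bound: |23 − (19+1)| = |3| = 3 ≤ 2√19 ≈ 8.7178 ✓.


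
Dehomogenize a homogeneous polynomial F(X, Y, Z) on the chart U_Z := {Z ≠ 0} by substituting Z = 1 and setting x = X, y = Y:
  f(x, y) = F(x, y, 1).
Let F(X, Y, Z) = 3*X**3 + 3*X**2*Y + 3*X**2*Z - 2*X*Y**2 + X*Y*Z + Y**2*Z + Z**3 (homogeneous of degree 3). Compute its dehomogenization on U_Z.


f(x, y) = 3*x**3 + 3*x**2*y + 3*x**2 - 2*x*y**2 + x*y + y**2 + 1

On U_Z we set Z = 1. Each monomial c·X^i·Y^j·Z^k in F becomes c·x^i·y^j·1^k = c·x^i·y^j.
Substituting Z = 1: F(X, Y, 1) = 3*x**3 + 3*x**2*y + 3*x**2 - 2*x*y**2 + x*y + y**2 + 1.
Note: deg(f) ≤ deg(F) = 3; strict inequality happens when F is divisible by Z (lost terms).


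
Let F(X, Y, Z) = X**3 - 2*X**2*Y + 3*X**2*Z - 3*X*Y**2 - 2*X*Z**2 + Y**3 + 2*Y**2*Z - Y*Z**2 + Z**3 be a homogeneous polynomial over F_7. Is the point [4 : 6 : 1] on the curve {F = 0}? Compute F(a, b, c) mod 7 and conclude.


F(4,6,1) ≡ 1 (mod 7); P is NOT on the curve.

Evaluate F(4, 6, 1) term-by-term (mod 7).
  X**3 ↦ 1·64·1·1 = 64
  -2*X**2*Y ↦ -2·16·6·1 = -192
  3*X**2*Z ↦ 3·16·1·1 = 48
  -3*X*Y**2 ↦ -3·4·36·1 = -432
  -2*X*Z**2 ↦ -2·4·1·1 = -8
  Y**3 ↦ 1·1·216·1 = 216
  2*Y**2*Z ↦ 2·1·36·1 = 72
  -Y*Z**2 ↦ -1·1·6·1 = -6
  Z**3 ↦ 1·1·1·1 = 1
Sum: F(4, 6, 1) = (64) + (-192) + (48) + (-432) + (-8) + (216) + (72) + (-6) + (1) = -237.
Reducing mod 7: -237 ≡ 1 (mod 7).
Since F(a, b, c) ≡ 1 ≠ 0 (mod 7), P does NOT lie on the curve.


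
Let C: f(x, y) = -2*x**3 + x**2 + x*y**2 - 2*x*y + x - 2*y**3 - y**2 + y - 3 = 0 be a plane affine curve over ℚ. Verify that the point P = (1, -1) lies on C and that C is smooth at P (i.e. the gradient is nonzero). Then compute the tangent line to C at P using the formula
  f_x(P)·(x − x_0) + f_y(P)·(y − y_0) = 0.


Tangent line at P: -7*y - 7 = 0.

Step 1: f(1, -1) = 0, so P lies on C.
Step 2: partial derivatives
  f_x(x, y) = -6*x**2 + 2*x + y**2 - 2*y + 1, f_y(x, y) = 2*x*y - 2*x - 6*y**2 - 2*y + 1.
  f_x(P) = 0, f_y(P) = -7 (gradient nonzero, so P is smooth).
Step 3: tangent line at P: 0·(x − 1) + -7·(y − -1) = 0.
Expanding: -7*y - 7 = 0.


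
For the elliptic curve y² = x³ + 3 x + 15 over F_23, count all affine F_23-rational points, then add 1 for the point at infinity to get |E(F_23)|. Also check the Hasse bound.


Affine points = {(2, 11), (2, 12), (9, 9), (9, 14), (12, 10), (12, 13), (14, 8), (14, 15), (15, 10), (15, 13), (18, 6), (18, 17), (19, 10), (19, 13), (20, 5), (20, 18), (21, 1), (21, 22)}; affine count = 18; |E(F_23)| = 19.

Discriminant check: Δ ∝ 4a³ + 27b² = 4·3³ + 27·15² = 4·27 + 27·225 ≡ 19 (mod 23). Nonzero ⇒ E is nonsingular.
For each x ∈ F_23, compute rhs = x³ + 3·x + 15 mod 23, then count y ∈ F_23 with y² ≡ rhs.
  x = 0: rhs = 15, matching y values: none (0 points).
  x = 1: rhs = 19, matching y values: none (0 points).
  x = 2: rhs = 6, matching y values: 11, 12 (2 points).
  x = 3: rhs = 5, matching y values: none (0 points).
  x = 4: rhs = 22, matching y values: none (0 points).
  x = 5: rhs = 17, matching y values: none (0 points).
  x = 6: rhs = 19, matching y values: none (0 points).
  x = 7: rhs = 11, matching y values: none (0 points).
  x = 8: rhs = 22, matching y values: none (0 points).
  x = 9: rhs = 12, matching y values: 9, 14 (2 points).
  x = 10: rhs = 10, matching y values: none (0 points).
  x = 11: rhs = 22, matching y values: none (0 points).
  x = 12: rhs = 8, matching y values: 10, 13 (2 points).
  x = 13: rhs = 20, matching y values: none (0 points).
  x = 14: rhs = 18, matching y values: 8, 15 (2 points).
  x = 15: rhs = 8, matching y values: 10, 13 (2 points).
  x = 16: rhs = 19, matching y values: none (0 points).
  x = 17: rhs = 11, matching y values: none (0 points).
  x = 18: rhs = 13, matching y values: 6, 17 (2 points).
  x = 19: rhs = 8, matching y values: 10, 13 (2 points).
  x = 20: rhs = 2, matching y values: 5, 18 (2 points).
  x = 21: rhs = 1, matching y values: 1, 22 (2 points).
  x = 22: rhs = 11, matching y values: none (0 points).
Total affine count: 18.
Full point count |E(F_23)| = 18 + 1 = 19.
Hasse bound: |19 − (23+1)| = |-5| = 5 ≤ 2√23 ≈ 9.5917 ✓.


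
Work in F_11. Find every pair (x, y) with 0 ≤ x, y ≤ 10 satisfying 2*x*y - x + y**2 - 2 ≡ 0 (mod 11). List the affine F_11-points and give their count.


Affine F_11-points: {(1, 1), (1, 8), (3, 2), (3, 3), (4, 7), (6, 5), (7, 9), (7, 10), (9, 0), (9, 4)}; count = 10.

For each of the 121 pairs (x, y) ∈ F_11², evaluate f(x, y) mod 11. Record the zeros.
  x = 0: [0↦9, 1↦10, 2↦2, 3↦7, 4↦3, 5↦1, 6↦1, 7↦3, 8↦7, 9↦2, 10↦10]  zeros at y ∈ ∅
  x = 1: [0↦8, 1↦0, 2↦5, 3↦1, 4↦10, 5↦10, 6↦1, 7↦5, 8↦0, 9↦8, 10↦7]  zeros at y ∈ {1, 8}
  x = 2: [0↦7, 1↦1, 2↦8, 3↦6, 4↦6, 5↦8, 6↦1, 7↦7, 8↦4, 9↦3, 10↦4]  zeros at y ∈ ∅
  x = 3: [0↦6, 1↦2, 2↦0, 3↦0, 4↦2, 5↦6, 6↦1, 7↦9, 8↦8, 9↦9, 10↦1]  zeros at y ∈ {2, 3}
  x = 4: [0↦5, 1↦3, 2↦3, 3↦5, 4↦9, 5↦4, 6↦1, 7↦0, 8↦1, 9↦4, 10↦9]  zeros at y ∈ {7}
  x = 5: [0↦4, 1↦4, 2↦6, 3↦10, 4↦5, 5↦2, 6↦1, 7↦2, 8↦5, 9↦10, 10↦6]  zeros at y ∈ ∅
  x = 6: [0↦3, 1↦5, 2↦9, 3↦4, 4↦1, 5↦0, 6↦1, 7↦4, 8↦9, 9↦5, 10↦3]  zeros at y ∈ {5}
  x = 7: [0↦2, 1↦6, 2↦1, 3↦9, 4↦8, 5↦9, 6↦1, 7↦6, 8↦2, 9↦0, 10↦0]  zeros at y ∈ {9, 10}
  x = 8: [0↦1, 1↦7, 2↦4, 3↦3, 4↦4, 5↦7, 6↦1, 7↦8, 8↦6, 9↦6, 10↦8]  zeros at y ∈ ∅
  x = 9: [0↦0, 1↦8, 2↦7, 3↦8, 4↦0, 5↦5, 6↦1, 7↦10, 8↦10, 9↦1, 10↦5]  zeros at y ∈ {0, 4}
  x = 10: [0↦10, 1↦9, 2↦10, 3↦2, 4↦7, 5↦3, 6↦1, 7↦1, 8↦3, 9↦7, 10↦2]  zeros at y ∈ ∅
Collecting zeros: affine points = {(1, 1), (1, 8), (3, 2), (3, 3), (4, 7), (6, 5), (7, 9), (7, 10), (9, 0), (9, 4)}.
Total count |C(F_11)_aff| = 10.


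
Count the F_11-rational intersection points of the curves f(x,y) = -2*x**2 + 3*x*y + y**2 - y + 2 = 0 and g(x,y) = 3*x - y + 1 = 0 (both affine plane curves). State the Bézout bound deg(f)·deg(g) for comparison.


Common zeros: ∅; count = 0; Bézout bound = 2.

deg(f) = 2, deg(g) = 1, so Bézout bound = 2.
Scan x ∈ F_11. For each x, list the y ∈ F_11 with f(x, y) ≡ 0 and those with g(x, y) ≡ 0 (mod 11); the common zeros in that column are the intersection.
  x = 0: f ≡ 0 at y ∈ {5, 7}; g ≡ 0 at y ∈ {1}; common: ∅.
  x = 1: f ≡ 0 at y ∈ {0, 9}; g ≡ 0 at y ∈ {4}; common: ∅.
  x = 2: f ≡ 0 at y ∈ {1, 5}; g ≡ 0 at y ∈ {7}; common: ∅.
  x = 3: f ≡ 0 at y ∈ ∅; g ≡ 0 at y ∈ {10}; common: ∅.
  x = 4: f ≡ 0 at y ∈ ∅; g ≡ 0 at y ∈ {2}; common: ∅.
  x = 5: f ≡ 0 at y ∈ {1, 7}; g ≡ 0 at y ∈ {5}; common: ∅.
  x = 6: f ≡ 0 at y ∈ ∅; g ≡ 0 at y ∈ {8}; common: ∅.
  x = 7: f ≡ 0 at y ∈ {4, 9}; g ≡ 0 at y ∈ {0}; common: ∅.
  x = 8: f ≡ 0 at y ∈ ∅; g ≡ 0 at y ∈ {3}; common: ∅.
  x = 9: f ≡ 0 at y ∈ ∅; g ≡ 0 at y ∈ {6}; common: ∅.
  x = 10: f ≡ 0 at y ∈ {0, 4}; g ≡ 0 at y ∈ {9}; common: ∅.
Collecting: common zeros = ∅, so the count is 0.
Comparison with the Bézout bound: 0 ≤ 2 = deg(f)·deg(g), as expected for curves with no common component (the affine F_11-count falls short of the bound because intersections may lie at infinity, over extension fields, or carry multiplicity).


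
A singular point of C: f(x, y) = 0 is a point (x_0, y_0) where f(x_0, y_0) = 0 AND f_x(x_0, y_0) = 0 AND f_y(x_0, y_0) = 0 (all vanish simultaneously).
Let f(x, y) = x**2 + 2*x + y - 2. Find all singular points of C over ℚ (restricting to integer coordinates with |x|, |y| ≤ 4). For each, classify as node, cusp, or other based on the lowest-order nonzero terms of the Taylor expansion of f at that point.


No singular points in the scanned grid; C is smooth there.

Compute partial derivatives:
  f_x = 2*x + 2.
  f_y = 1.
f_y = 1 is a nonzero constant, so f_y never vanishes: no point (x, y) can satisfy f = f_x = f_y = 0. In particular no (x, y) ∈ {−4, ..., 4}² is singular; the curve is smooth.


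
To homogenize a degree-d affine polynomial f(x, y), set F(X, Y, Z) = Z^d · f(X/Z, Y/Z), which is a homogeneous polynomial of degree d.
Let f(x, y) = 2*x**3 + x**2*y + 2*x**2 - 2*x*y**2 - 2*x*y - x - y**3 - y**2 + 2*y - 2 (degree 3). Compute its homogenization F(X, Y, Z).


F(X, Y, Z) = 2*X**3 + X**2*Y + 2*X**2*Z - 2*X*Y**2 - 2*X*Y*Z - X*Z**2 - Y**3 - Y**2*Z + 2*Y*Z**2 - 2*Z**3

deg(f) = 3.
Substitute x = X/Z, y = Y/Z into f, then multiply by Z^3.
  monomial 2·x^3·y^0 ↦ 2·X^3·Y^0·Z^0.
  monomial 1·x^2·y^1 ↦ 1·X^2·Y^1·Z^0.
  monomial 2·x^2·y^0 ↦ 2·X^2·Y^0·Z^1.
  monomial -2·x^1·y^2 ↦ -2·X^1·Y^2·Z^0.
  monomial -2·x^1·y^1 ↦ -2·X^1·Y^1·Z^1.
  monomial -1·x^1·y^0 ↦ -1·X^1·Y^0·Z^2.
  monomial -1·x^0·y^3 ↦ -1·X^0·Y^3·Z^0.
  monomial -1·x^0·y^2 ↦ -1·X^0·Y^2·Z^1.
  monomial 2·x^0·y^1 ↦ 2·X^0·Y^1·Z^2.
  monomial -2·x^0·y^0 ↦ -2·X^0·Y^0·Z^3.
Collecting: F(X, Y, Z) = 2*X**3 + X**2*Y + 2*X**2*Z - 2*X*Y**2 - 2*X*Y*Z - X*Z**2 - Y**3 - Y**2*Z + 2*Y*Z**2 - 2*Z**3.


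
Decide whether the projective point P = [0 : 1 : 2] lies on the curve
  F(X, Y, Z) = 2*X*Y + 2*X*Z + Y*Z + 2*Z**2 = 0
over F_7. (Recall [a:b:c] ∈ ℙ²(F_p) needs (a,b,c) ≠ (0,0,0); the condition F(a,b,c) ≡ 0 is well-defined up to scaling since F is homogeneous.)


F(0,1,2) ≡ 3 (mod 7); P is NOT on the curve.

Evaluate F(0, 1, 2) term-by-term (mod 7).
  2*X*Y ↦ 2·0·1·1 = 0
  2*X*Z ↦ 2·0·1·2 = 0
  Y*Z ↦ 1·1·1·2 = 2
  2*Z**2 ↦ 2·1·1·4 = 8
Sum: F(0, 1, 2) = (0) + (0) + (2) + (8) = 10.
Reducing mod 7: 10 ≡ 3 (mod 7).
Since F(a, b, c) ≡ 3 ≠ 0 (mod 7), P does NOT lie on the curve.


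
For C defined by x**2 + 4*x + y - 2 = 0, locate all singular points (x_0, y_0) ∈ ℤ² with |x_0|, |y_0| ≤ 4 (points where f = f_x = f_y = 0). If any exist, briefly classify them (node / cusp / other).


No singular points in the scanned grid; C is smooth there.

Compute partial derivatives:
  f_x = 2*x + 4.
  f_y = 1.
f_y = 1 is a nonzero constant, so f_y never vanishes: no point (x, y) can satisfy f = f_x = f_y = 0. In particular no (x, y) ∈ {−4, ..., 4}² is singular; the curve is smooth.


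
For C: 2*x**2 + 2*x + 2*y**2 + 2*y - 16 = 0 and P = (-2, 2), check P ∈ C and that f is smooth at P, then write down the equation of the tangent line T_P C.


Tangent line at P: -6*x + 10*y - 32 = 0.

Step 1: f(-2, 2) = 0, so P lies on C.
Step 2: partial derivatives
  f_x(x, y) = 4*x + 2, f_y(x, y) = 4*y + 2.
  f_x(P) = -6, f_y(P) = 10 (gradient nonzero, so P is smooth).
Step 3: tangent line at P: -6·(x − -2) + 10·(y − 2) = 0.
Expanding: -6*x + 10*y - 32 = 0.


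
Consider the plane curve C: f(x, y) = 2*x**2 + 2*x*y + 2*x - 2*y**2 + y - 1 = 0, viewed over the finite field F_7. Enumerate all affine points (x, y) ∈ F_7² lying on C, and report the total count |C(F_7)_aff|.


Affine F_7-points: {(0, 2), (2, 1), (2, 5), (3, 1), (3, 6), (4, 2), (4, 6), (6, 5)}; count = 8.

For each of the 49 pairs (x, y) ∈ F_7², evaluate f(x, y) mod 7. Record the zeros.
  x = 0: [0↦6, 1↦5, 2↦0, 3↦5, 4↦6, 5↦3, 6↦3]  zeros at y ∈ {2}
  x = 1: [0↦3, 1↦4, 2↦1, 3↦1, 4↦4, 5↦3, 6↦5]  zeros at y ∈ ∅
  x = 2: [0↦4, 1↦0, 2↦6, 3↦1, 4↦6, 5↦0, 6↦4]  zeros at y ∈ {1, 5}
  x = 3: [0↦2, 1↦0, 2↦1, 3↦5, 4↦5, 5↦1, 6↦0]  zeros at y ∈ {1, 6}
  x = 4: [0↦4, 1↦4, 2↦0, 3↦6, 4↦1, 5↦6, 6↦0]  zeros at y ∈ {2, 6}
  x = 5: [0↦3, 1↦5, 2↦3, 3↦4, 4↦1, 5↦1, 6↦4]  zeros at y ∈ ∅
  x = 6: [0↦6, 1↦3, 2↦3, 3↦6, 4↦5, 5↦0, 6↦5]  zeros at y ∈ {5}
Collecting zeros: affine points = {(0, 2), (2, 1), (2, 5), (3, 1), (3, 6), (4, 2), (4, 6), (6, 5)}.
Total count |C(F_7)_aff| = 8.


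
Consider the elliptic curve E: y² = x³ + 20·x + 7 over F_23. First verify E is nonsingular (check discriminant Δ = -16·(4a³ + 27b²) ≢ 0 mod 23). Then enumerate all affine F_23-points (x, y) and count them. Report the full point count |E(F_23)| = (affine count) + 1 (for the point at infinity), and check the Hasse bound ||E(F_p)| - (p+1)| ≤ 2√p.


Affine points = {(2, 3), (2, 20), (3, 5), (3, 18), (4, 6), (4, 17), (5, 5), (5, 18), (8, 9), (8, 14), (13, 7), (13, 16), (14, 8), (14, 15), (15, 5), (15, 18), (17, 4), (17, 19), (18, 9), (18, 14), (19, 1), (19, 22), (20, 9), (20, 14), (22, 3), (22, 20)}; affine count = 26; |E(F_23)| = 27.

Discriminant check: Δ ∝ 4a³ + 27b² = 4·20³ + 27·7² = 4·8000 + 27·49 ≡ 19 (mod 23). Nonzero ⇒ E is nonsingular.
For each x ∈ F_23, compute rhs = x³ + 20·x + 7 mod 23, then count y ∈ F_23 with y² ≡ rhs.
  x = 0: rhs = 7, matching y values: none (0 points).
  x = 1: rhs = 5, matching y values: none (0 points).
  x = 2: rhs = 9, matching y values: 3, 20 (2 points).
  x = 3: rhs = 2, matching y values: 5, 18 (2 points).
  x = 4: rhs = 13, matching y values: 6, 17 (2 points).
  x = 5: rhs = 2, matching y values: 5, 18 (2 points).
  x = 6: rhs = 21, matching y values: none (0 points).
  x = 7: rhs = 7, matching y values: none (0 points).
  x = 8: rhs = 12, matching y values: 9, 14 (2 points).
  x = 9: rhs = 19, matching y values: none (0 points).
  x = 10: rhs = 11, matching y values: none (0 points).
  x = 11: rhs = 17, matching y values: none (0 points).
  x = 12: rhs = 20, matching y values: none (0 points).
  x = 13: rhs = 3, matching y values: 7, 16 (2 points).
  x = 14: rhs = 18, matching y values: 8, 15 (2 points).
  x = 15: rhs = 2, matching y values: 5, 18 (2 points).
  x = 16: rhs = 7, matching y values: none (0 points).
  x = 17: rhs = 16, matching y values: 4, 19 (2 points).
  x = 18: rhs = 12, matching y values: 9, 14 (2 points).
  x = 19: rhs = 1, matching y values: 1, 22 (2 points).
  x = 20: rhs = 12, matching y values: 9, 14 (2 points).
  x = 21: rhs = 5, matching y values: none (0 points).
  x = 22: rhs = 9, matching y values: 3, 20 (2 points).
Total affine count: 26.
Full point count |E(F_23)| = 26 + 1 = 27.
Hasse bound: |27 − (23+1)| = |3| = 3 ≤ 2√23 ≈ 9.5917 ✓.


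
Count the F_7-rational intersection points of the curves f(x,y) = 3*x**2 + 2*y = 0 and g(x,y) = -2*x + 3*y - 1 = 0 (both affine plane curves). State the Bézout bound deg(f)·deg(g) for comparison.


Common zeros: {(6, 2)}; count = 1; Bézout bound = 2.

deg(f) = 2, deg(g) = 1, so Bézout bound = 2.
Scan x ∈ F_7. For each x, list the y ∈ F_7 with f(x, y) ≡ 0 and those with g(x, y) ≡ 0 (mod 7); the common zeros in that column are the intersection.
  x = 0: f ≡ 0 at y ∈ {0}; g ≡ 0 at y ∈ {5}; common: ∅.
  x = 1: f ≡ 0 at y ∈ {2}; g ≡ 0 at y ∈ {1}; common: ∅.
  x = 2: f ≡ 0 at y ∈ {1}; g ≡ 0 at y ∈ {4}; common: ∅.
  x = 3: f ≡ 0 at y ∈ {4}; g ≡ 0 at y ∈ {0}; common: ∅.
  x = 4: f ≡ 0 at y ∈ {4}; g ≡ 0 at y ∈ {3}; common: ∅.
  x = 5: f ≡ 0 at y ∈ {1}; g ≡ 0 at y ∈ {6}; common: ∅.
  x = 6: f ≡ 0 at y ∈ {2}; g ≡ 0 at y ∈ {2}; common: {2}.
Collecting: common zeros = {(6, 2)}, so the count is 1.
Comparison with the Bézout bound: 1 ≤ 2 = deg(f)·deg(g), as expected for curves with no common component (the affine F_7-count falls short of the bound because intersections may lie at infinity, over extension fields, or carry multiplicity).


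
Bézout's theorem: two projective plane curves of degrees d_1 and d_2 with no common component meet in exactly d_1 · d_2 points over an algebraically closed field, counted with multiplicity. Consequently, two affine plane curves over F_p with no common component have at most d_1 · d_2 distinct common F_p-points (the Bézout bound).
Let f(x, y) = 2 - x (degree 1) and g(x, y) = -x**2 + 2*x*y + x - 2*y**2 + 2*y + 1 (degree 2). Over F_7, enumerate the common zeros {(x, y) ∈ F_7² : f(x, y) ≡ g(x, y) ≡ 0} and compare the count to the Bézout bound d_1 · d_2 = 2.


Common zeros: {(2, 5)}; count = 1; Bézout bound = 2.

deg(f) = 1, deg(g) = 2, so Bézout bound = 2.
Scan x ∈ F_7. For each x, list the y ∈ F_7 with f(x, y) ≡ 0 and those with g(x, y) ≡ 0 (mod 7); the common zeros in that column are the intersection.
  x = 0: f ≡ 0 at y ∈ ∅; g ≡ 0 at y ∈ ∅; common: ∅.
  x = 1: f ≡ 0 at y ∈ ∅; g ≡ 0 at y ∈ ∅; common: ∅.
  x = 2: f ≡ 0 at y ∈ {0, 1, 2, 3, 4, 5, 6}; g ≡ 0 at y ∈ {5}; common: {5}.
  x = 3: f ≡ 0 at y ∈ ∅; g ≡ 0 at y ∈ ∅; common: ∅.
  x = 4: f ≡ 0 at y ∈ ∅; g ≡ 0 at y ∈ ∅; common: ∅.
  x = 5: f ≡ 0 at y ∈ ∅; g ≡ 0 at y ∈ ∅; common: ∅.
  x = 6: f ≡ 0 at y ∈ ∅; g ≡ 0 at y ∈ ∅; common: ∅.
Collecting: common zeros = {(2, 5)}, so the count is 1.
Comparison with the Bézout bound: 1 ≤ 2 = deg(f)·deg(g), as expected for curves with no common component (the affine F_7-count falls short of the bound because intersections may lie at infinity, over extension fields, or carry multiplicity).


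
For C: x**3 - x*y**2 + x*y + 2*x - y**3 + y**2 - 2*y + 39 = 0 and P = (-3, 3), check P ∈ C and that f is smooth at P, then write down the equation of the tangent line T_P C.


Tangent line at P: 23*x - 8*y + 93 = 0.

Step 1: f(-3, 3) = 0, so P lies on C.
Step 2: partial derivatives
  f_x(x, y) = 3*x**2 - y**2 + y + 2, f_y(x, y) = -2*x*y + x - 3*y**2 + 2*y - 2.
  f_x(P) = 23, f_y(P) = -8 (gradient nonzero, so P is smooth).
Step 3: tangent line at P: 23·(x − -3) + -8·(y − 3) = 0.
Expanding: 23*x - 8*y + 93 = 0.


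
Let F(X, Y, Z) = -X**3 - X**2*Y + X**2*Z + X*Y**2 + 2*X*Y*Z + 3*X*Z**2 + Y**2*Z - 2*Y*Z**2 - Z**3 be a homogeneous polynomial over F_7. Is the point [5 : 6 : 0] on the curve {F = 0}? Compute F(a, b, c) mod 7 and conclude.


F(5,6,0) ≡ 3 (mod 7); P is NOT on the curve.

Evaluate F(5, 6, 0) term-by-term (mod 7).
  -X**3 ↦ -1·125·1·1 = -125
  -X**2*Y ↦ -1·25·6·1 = -150
  X**2*Z ↦ 1·25·1·0 = 0
  X*Y**2 ↦ 1·5·36·1 = 180
  2*X*Y*Z ↦ 2·5·6·0 = 0
  3*X*Z**2 ↦ 3·5·1·0 = 0
  Y**2*Z ↦ 1·1·36·0 = 0
  -2*Y*Z**2 ↦ -2·1·6·0 = 0
  -Z**3 ↦ -1·1·1·0 = 0
Sum: F(5, 6, 0) = (-125) + (-150) + (0) + (180) + (0) + (0) + (0) + (0) + (0) = -95.
Reducing mod 7: -95 ≡ 3 (mod 7).
Since F(a, b, c) ≡ 3 ≠ 0 (mod 7), P does NOT lie on the curve.


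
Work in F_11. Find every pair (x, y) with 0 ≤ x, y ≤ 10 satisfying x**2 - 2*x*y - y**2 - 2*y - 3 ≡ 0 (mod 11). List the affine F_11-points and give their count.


Affine F_11-points: {(0, 2), (0, 7), (3, 7), (4, 2), (4, 10), (5, 0), (5, 10), (6, 0), (6, 8), (7, 3), (10, 3), (10, 8)}; count = 12.

For each of the 121 pairs (x, y) ∈ F_11², evaluate f(x, y) mod 11. Record the zeros.
  x = 0: [0↦8, 1↦5, 2↦0, 3↦4, 4↦6, 5↦6, 6↦4, 7↦0, 8↦5, 9↦8, 10↦9]  zeros at y ∈ {2, 7}
  x = 1: [0↦9, 1↦4, 2↦8, 3↦10, 4↦10, 5↦8, 6↦4, 7↦9, 8↦1, 9↦2, 10↦1]  zeros at y ∈ ∅
  x = 2: [0↦1, 1↦5, 2↦7, 3↦7, 4↦5, 5↦1, 6↦6, 7↦9, 8↦10, 9↦9, 10↦6]  zeros at y ∈ ∅
  x = 3: [0↦6, 1↦8, 2↦8, 3↦6, 4↦2, 5↦7, 6↦10, 7↦0, 8↦10, 9↦7, 10↦2]  zeros at y ∈ {7}
  x = 4: [0↦2, 1↦2, 2↦0, 3↦7, 4↦1, 5↦4, 6↦5, 7↦4, 8↦1, 9↦7, 10↦0]  zeros at y ∈ {2, 10}
  x = 5: [0↦0, 1↦9, 2↦5, 3↦10, 4↦2, 5↦3, 6↦2, 7↦10, 8↦5, 9↦9, 10↦0]  zeros at y ∈ {0, 10}
  x = 6: [0↦0, 1↦7, 2↦1, 3↦4, 4↦5, 5↦4, 6↦1, 7↦7, 8↦0, 9↦2, 10↦2]  zeros at y ∈ {0, 8}
  x = 7: [0↦2, 1↦7, 2↦10, 3↦0, 4↦10, 5↦7, 6↦2, 7↦6, 8↦8, 9↦8, 10↦6]  zeros at y ∈ {3}
  x = 8: [0↦6, 1↦9, 2↦10, 3↦9, 4↦6, 5↦1, 6↦5, 7↦7, 8↦7, 9↦5, 10↦1]  zeros at y ∈ ∅
  x = 9: [0↦1, 1↦2, 2↦1, 3↦9, 4↦4, 5↦8, 6↦10, 7↦10, 8↦8, 9↦4, 10↦9]  zeros at y ∈ ∅
  x = 10: [0↦9, 1↦8, 2↦5, 3↦0, 4↦4, 5↦6, 6↦6, 7↦4, 8↦0, 9↦5, 10↦8]  zeros at y ∈ {3, 8}
Collecting zeros: affine points = {(0, 2), (0, 7), (3, 7), (4, 2), (4, 10), (5, 0), (5, 10), (6, 0), (6, 8), (7, 3), (10, 3), (10, 8)}.
Total count |C(F_11)_aff| = 12.


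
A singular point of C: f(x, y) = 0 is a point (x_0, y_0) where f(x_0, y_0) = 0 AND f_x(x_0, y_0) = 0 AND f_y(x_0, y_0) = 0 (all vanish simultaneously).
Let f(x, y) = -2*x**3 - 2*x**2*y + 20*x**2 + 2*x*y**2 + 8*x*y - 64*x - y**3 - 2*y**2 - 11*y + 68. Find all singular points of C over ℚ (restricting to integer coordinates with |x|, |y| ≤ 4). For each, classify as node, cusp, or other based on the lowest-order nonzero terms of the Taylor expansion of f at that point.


Singular points: {(3, 1)}; classification: cusp.

Compute partial derivatives:
  f_x = -6*x**2 - 4*x*y + 40*x + 2*y**2 + 8*y - 64.
  f_y = -2*x**2 + 4*x*y + 8*x - 3*y**2 - 4*y - 11.
Scan x_0 ∈ {−4, ..., 4}. For each x_0, f_y(x_0, y) is a polynomial in y; find its integer roots y ∈ {−4, ..., 4}, then test f_x and f at those candidates.
  x = -4: f_y(-4, y) = -3*y**2 - 20*y - 75; no integer root y with |y| ≤ 4.
  x = -3: f_y(-3, y) = -3*y**2 - 16*y - 53; no integer root y with |y| ≤ 4.
  x = -2: f_y(-2, y) = -3*y**2 - 12*y - 35; no integer root y with |y| ≤ 4.
  x = -1: f_y(-1, y) = -3*y**2 - 8*y - 21; no integer root y with |y| ≤ 4.
  x = 0: f_y(0, y) = -3*y**2 - 4*y - 11; no integer root y with |y| ≤ 4.
  x = 1: f_y(1, y) = -3*y**2 - 5; no integer root y with |y| ≤ 4.
  x = 2: f_y(2, y) = -3*y**2 + 4*y - 3; no integer root y with |y| ≤ 4.
  x = 3: f_y(3, y) = -3*y**2 + 8*y - 5; vanishes at y ∈ {1}. (3, 1): f_x = 0, f = 0 — SINGULAR.
  x = 4: f_y(4, y) = -3*y**2 + 12*y - 11; no integer root y with |y| ≤ 4.
Only singular point on the grid: (3, 1).
Classify: substitute x = 3 + u, y = 1 + v and expand: f = -2*u**3 - 2*u**2*v + 2*u*v**2 - v**3 + v**2.
No constant or linear terms (consistent with a singular point). Quadratic part: v**2. Cubic part: -2*u**3 - 2*u**2*v + 2*u*v**2 - v**3.
The quadratic part v**2 is a perfect square, so there is a single (double) tangent line v = 0, i.e. y = 1. Restricting the cubic part to that line (v = 0) leaves -2*u**3 ≠ 0, so f is not divisible by v and the branch is v² ≈ 2*u**3 to lowest order — this is a cusp.
Classification: cusp.


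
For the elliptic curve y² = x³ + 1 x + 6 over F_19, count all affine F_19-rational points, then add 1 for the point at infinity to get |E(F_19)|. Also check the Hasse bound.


Affine points = {(0, 5), (0, 14), (2, 4), (2, 15), (3, 6), (3, 13), (4, 6), (4, 13), (6, 0), (10, 3), (10, 16), (12, 6), (12, 13), (14, 3), (14, 16), (18, 2), (18, 17)}; affine count = 17; |E(F_19)| = 18.

Discriminant check: Δ ∝ 4a³ + 27b² = 4·1³ + 27·6² = 4·1 + 27·36 ≡ 7 (mod 19). Nonzero ⇒ E is nonsingular.
For each x ∈ F_19, compute rhs = x³ + 1·x + 6 mod 19, then count y ∈ F_19 with y² ≡ rhs.
  x = 0: rhs = 6, matching y values: 5, 14 (2 points).
  x = 1: rhs = 8, matching y values: none (0 points).
  x = 2: rhs = 16, matching y values: 4, 15 (2 points).
  x = 3: rhs = 17, matching y values: 6, 13 (2 points).
  x = 4: rhs = 17, matching y values: 6, 13 (2 points).
  x = 5: rhs = 3, matching y values: none (0 points).
  x = 6: rhs = 0, matching y values: 0 (1 points).
  x = 7: rhs = 14, matching y values: none (0 points).
  x = 8: rhs = 13, matching y values: none (0 points).
  x = 9: rhs = 3, matching y values: none (0 points).
  x = 10: rhs = 9, matching y values: 3, 16 (2 points).
  x = 11: rhs = 18, matching y values: none (0 points).
  x = 12: rhs = 17, matching y values: 6, 13 (2 points).
  x = 13: rhs = 12, matching y values: none (0 points).
  x = 14: rhs = 9, matching y values: 3, 16 (2 points).
  x = 15: rhs = 14, matching y values: none (0 points).
  x = 16: rhs = 14, matching y values: none (0 points).
  x = 17: rhs = 15, matching y values: none (0 points).
  x = 18: rhs = 4, matching y values: 2, 17 (2 points).
Total affine count: 17.
Full point count |E(F_19)| = 17 + 1 = 18.
Hasse bound: |18 − (19+1)| = |-2| = 2 ≤ 2√19 ≈ 8.7178 ✓.
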